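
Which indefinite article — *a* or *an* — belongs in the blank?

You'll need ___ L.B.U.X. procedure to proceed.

The indefinite article is chosen by the initial *sound* of the following word, not its spelling.
The initialism *L.B.U.X.* is read letter by letter; the first letter, L, is pronounced /ɛl/, which begins with a vowel sound.
So the article is *an*: You'll need an L.B.U.X. procedure to proceed.

an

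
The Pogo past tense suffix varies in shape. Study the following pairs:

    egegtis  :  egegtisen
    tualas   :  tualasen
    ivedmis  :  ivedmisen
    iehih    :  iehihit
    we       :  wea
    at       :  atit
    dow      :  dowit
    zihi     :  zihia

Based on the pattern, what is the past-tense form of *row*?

The suffix is conditioned by the final sound: -en when the stem ends in a sibilant (*egegtis*, *tualas*, *ivedmis*); -it when the stem ends in a non-sibilant consonant (*iehih*, *at*, *dow*); -a when the stem ends in a vowel (*we*, *zihi*).
*row* — final sound /w/ (a non-sibilant consonant) → -it → *rowit*.

rowit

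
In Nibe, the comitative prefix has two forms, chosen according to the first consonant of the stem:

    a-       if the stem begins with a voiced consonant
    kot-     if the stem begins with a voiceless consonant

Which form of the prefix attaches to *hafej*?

kot-

*hafej*: first consonant = /h/, voiceless → kot-.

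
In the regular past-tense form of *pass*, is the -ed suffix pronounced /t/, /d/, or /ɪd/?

The stem *pass* ends in a voiceless consonant other than /t/.
The -ed suffix is realized as /ɪd/ after /t, d/; as /t/ after other voiceless consonants; and as /d/ after other voiced sounds.
So -ed on *pass* is pronounced /t/.

/t/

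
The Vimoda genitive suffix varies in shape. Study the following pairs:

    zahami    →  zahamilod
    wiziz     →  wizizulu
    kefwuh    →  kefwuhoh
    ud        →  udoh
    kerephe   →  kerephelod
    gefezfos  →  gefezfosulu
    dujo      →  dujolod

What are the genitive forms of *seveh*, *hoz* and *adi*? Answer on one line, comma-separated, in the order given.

The pattern is sibilance of the final sound: -ulu when the stem ends in a sibilant (*wiziz*, *gefezfos*); -oh when the stem ends in a non-sibilant consonant (*kefwuh*, *ud*); -lod when the stem ends in a vowel (*zahami*, *kerephe*, *dujo*).
*seveh* — final sound /h/ (a non-sibilant consonant) → -oh → *sevehoh*.
*hoz*: final sound = /z/, a sibilant → -ulu → *hozulu*.
*adi* — final sound /i/ (a vowel) → -lod → *adilod*.

sevehoh, hozulu, adilod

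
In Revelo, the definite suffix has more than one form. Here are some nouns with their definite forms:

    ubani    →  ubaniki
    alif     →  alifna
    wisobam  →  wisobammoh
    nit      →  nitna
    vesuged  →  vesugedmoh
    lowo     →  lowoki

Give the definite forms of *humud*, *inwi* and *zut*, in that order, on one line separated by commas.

The pattern is voicing of the final sound: -na when the stem ends in a voiceless consonant (*alif*, *nit*); -moh when the stem ends in a voiced consonant (*wisobam*, *vesuged*); -ki when the stem ends in a vowel (*ubani*, *lowo*).
Since the final sound of *humud* is /d/ (a voiced consonant), it takes -moh, giving *humudmoh*.
*inwi* — final sound /i/ (a vowel) → -ki → *inwiki*.
*zut*: final sound = /t/, a voiceless consonant → -na → *zutna*.

humudmoh, inwiki, zutna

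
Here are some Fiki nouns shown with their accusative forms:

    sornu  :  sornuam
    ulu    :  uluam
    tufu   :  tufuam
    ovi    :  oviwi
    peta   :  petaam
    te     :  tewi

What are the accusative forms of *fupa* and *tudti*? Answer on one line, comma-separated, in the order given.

The alternation tracks the last vowel of the stem — -wi when the last vowel of the stem is a front vowel (*ovi*, *te*); -am when the last vowel of the stem is a back vowel (*sornu*, *ulu*, *tufu*, *peta*).
*fupa* — last vowel /a/ (a back vowel) → -am → *fupaam*.
*tudti*: last vowel = /i/, a front vowel → -wi → *tudtiwi*.

fupaam, tudtiwi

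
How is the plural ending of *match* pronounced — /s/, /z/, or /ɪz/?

/ɪz/

The stem *match* ends in a sibilant (/s, z, ʃ, ʒ, tʃ, dʒ/).
The plural suffix surfaces as /ɪz/ after sibilants, /s/ after other voiceless consonants, and /z/ after other voiced sounds.
So the plural -s on *match* is pronounced /ɪz/.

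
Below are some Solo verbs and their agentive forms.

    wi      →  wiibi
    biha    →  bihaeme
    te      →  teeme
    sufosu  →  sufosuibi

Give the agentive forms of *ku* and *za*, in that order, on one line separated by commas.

The pattern is height harmony: -ibi when the last vowel of the stem is a high vowel (*wi*, *sufosu*); -eme when the last vowel of the stem is a non-high vowel (*biha*, *te*).
*ku* — last vowel /u/ (a high vowel) → -ibi → *kuibi*.
Since the last vowel of *za* is /a/ (a non-high vowel), it takes -eme, giving *zaeme*.

kuibi, zaeme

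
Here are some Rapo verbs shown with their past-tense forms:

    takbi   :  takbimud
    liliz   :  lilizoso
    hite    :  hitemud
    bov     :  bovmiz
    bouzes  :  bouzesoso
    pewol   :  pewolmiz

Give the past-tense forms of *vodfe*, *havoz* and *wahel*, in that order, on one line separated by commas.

The alternation tracks the final sound of the stem — -oso when the stem ends in a sibilant (*liliz*, *bouzes*); -miz when the stem ends in a non-sibilant consonant (*bov*, *pewol*); -mud when the stem ends in a vowel (*takbi*, *hite*).
*vodfe* — final sound /e/ (a vowel) → -mud → *vodfemud*.
*havoz*: final sound = /z/, a sibilant → -oso → *havozoso*.
Since the final sound of *wahel* is /l/ (a non-sibilant consonant), it takes -miz, giving *wahelmiz*.

vodfemud, havozoso, wahelmiz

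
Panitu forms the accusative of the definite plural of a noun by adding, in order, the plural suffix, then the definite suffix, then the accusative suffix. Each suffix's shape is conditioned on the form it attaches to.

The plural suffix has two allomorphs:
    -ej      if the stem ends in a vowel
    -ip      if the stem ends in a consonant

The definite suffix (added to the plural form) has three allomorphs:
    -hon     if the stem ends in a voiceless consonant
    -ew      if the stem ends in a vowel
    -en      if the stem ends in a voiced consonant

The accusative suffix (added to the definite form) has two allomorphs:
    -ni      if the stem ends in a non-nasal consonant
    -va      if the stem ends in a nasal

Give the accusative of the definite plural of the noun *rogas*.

rogasiphonva

*rogas*: final sound = /s/, a consonant → -ip → *rogasip*.
The plural form *rogasip*: final sound = /p/, a voiceless consonant → -hon → *rogasiphon*.
The definite form *rogasiphon* — final consonant /n/ (a nasal) → -va → *rogasiphonva*.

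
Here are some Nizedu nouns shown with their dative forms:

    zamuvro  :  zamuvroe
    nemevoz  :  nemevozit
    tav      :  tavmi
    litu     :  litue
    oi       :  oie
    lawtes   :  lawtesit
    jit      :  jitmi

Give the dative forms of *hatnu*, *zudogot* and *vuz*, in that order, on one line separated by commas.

Looking at the final sound of each stem: -it when the stem ends in a sibilant (*nemevoz*, *lawtes*); -mi when the stem ends in a non-sibilant consonant (*tav*, *jit*); -e when the stem ends in a vowel (*zamuvro*, *litu*, *oi*).
*hatnu*: final sound = /u/, a vowel → -e → *hatnue*.
Since the final sound of *zudogot* is /t/ (a non-sibilant consonant), it takes -mi, giving *zudogotmi*.
*vuz* — final sound /z/ (a sibilant) → -it → *vuzit*.

hatnue, zudogotmi, vuzit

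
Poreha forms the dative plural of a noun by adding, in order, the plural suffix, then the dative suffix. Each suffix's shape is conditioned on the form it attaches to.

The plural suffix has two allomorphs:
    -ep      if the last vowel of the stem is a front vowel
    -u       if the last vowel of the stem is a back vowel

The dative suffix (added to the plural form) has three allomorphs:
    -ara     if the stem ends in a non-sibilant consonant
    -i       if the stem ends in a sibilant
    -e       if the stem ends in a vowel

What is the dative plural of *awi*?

Since the last vowel of *awi* is /i/ (a front vowel), it takes -ep, giving *awiep*.
The final sound of the plural form *awiep* is /p/, which is a non-sibilant consonant, so the dative suffix is -ara, giving *awiepara*.

awiepara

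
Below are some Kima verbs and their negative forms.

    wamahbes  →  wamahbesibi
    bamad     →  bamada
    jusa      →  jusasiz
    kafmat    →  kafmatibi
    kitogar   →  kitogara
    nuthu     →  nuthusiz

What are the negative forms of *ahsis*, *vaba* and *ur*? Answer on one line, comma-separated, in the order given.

The pattern is voicing of the final sound: -ibi when the stem ends in a voiceless consonant (*wamahbes*, *kafmat*); -a when the stem ends in a voiced consonant (*bamad*, *kitogar*); -siz when the stem ends in a vowel (*jusa*, *nuthu*).
Since the final sound of *ahsis* is /s/ (a voiceless consonant), it takes -ibi, giving *ahsisibi*.
Since the final sound of *vaba* is /a/ (a vowel), it takes -siz, giving *vabasiz*.
Since the final sound of *ur* is /r/ (a voiced consonant), it takes -a, giving *ura*.

ahsisibi, vabasiz, ura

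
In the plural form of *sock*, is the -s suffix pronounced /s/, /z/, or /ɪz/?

The stem *sock* ends in a voiceless non-sibilant consonant.
The plural suffix surfaces as /ɪz/ after sibilants, /s/ after other voiceless consonants, and /z/ after other voiced sounds.
So the plural -s on *sock* is pronounced /s/.

/s/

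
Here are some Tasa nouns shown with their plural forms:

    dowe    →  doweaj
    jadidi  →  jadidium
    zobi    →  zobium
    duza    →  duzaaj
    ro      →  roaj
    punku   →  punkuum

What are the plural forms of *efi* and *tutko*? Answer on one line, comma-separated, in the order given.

The alternation tracks the last vowel of the stem — -um when the last vowel of the stem is a high vowel (*jadidi*, *zobi*, *punku*); -aj when the last vowel of the stem is a non-high vowel (*dowe*, *duza*, *ro*).
The last vowel of *efi* is /i/, which is a high vowel, so the suffix is -um, giving *efium*.
*tutko* — last vowel /o/ (a non-high vowel) → -aj → *tutkoaj*.

efium, tutkoaj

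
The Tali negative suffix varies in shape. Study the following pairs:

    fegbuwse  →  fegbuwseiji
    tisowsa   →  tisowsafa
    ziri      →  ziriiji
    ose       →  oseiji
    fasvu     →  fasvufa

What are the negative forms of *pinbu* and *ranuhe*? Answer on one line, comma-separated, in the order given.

pinbufa, ranuheiji

The pattern is front/back vowel harmony: -iji when the last vowel of the stem is a front vowel (*fegbuwse*, *ziri*, *ose*); -fa when the last vowel of the stem is a back vowel (*tisowsa*, *fasvu*).
The last vowel of *pinbu* is /u/, which is a back vowel, so the suffix is -fa, giving *pinbufa*.
The last vowel of *ranuhe* is /e/, which is a front vowel, so the suffix is -iji, giving *ranuheiji*.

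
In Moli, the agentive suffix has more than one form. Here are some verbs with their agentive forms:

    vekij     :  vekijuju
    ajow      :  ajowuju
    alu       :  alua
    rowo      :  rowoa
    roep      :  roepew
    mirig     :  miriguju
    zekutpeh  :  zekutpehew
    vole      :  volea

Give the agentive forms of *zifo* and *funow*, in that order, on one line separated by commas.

The suffix is conditioned by the final sound: -ew when the stem ends in a voiceless consonant (*roep*, *zekutpeh*); -uju when the stem ends in a voiced consonant (*vekij*, *ajow*, *mirig*); -a when the stem ends in a vowel (*alu*, *rowo*, *vole*).
*zifo* — final sound /o/ (a vowel) → -a → *zifoa*.
The final sound of *funow* is /w/, which is a voiced consonant, so the suffix is -uju, giving *funowuju*.

zifoa, funowuju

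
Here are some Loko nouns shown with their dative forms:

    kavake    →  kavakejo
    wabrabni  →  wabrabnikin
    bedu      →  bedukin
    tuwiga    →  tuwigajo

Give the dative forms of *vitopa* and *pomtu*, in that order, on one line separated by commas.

vitopajo, pomtukin

The pattern is height harmony: -kin when the last vowel of the stem is a high vowel (*wabrabni*, *bedu*); -jo when the last vowel of the stem is a non-high vowel (*kavake*, *tuwiga*).
The last vowel of *vitopa* is /a/, which is a non-high vowel, so the suffix is -jo, giving *vitopajo*.
The last vowel of *pomtu* is /u/, which is a high vowel, so the suffix is -kin, giving *pomtukin*.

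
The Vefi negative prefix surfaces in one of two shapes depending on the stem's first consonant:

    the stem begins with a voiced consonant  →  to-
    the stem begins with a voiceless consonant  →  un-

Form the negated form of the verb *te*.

unte

*te*: first consonant = /t/, voiceless → un- → *unte*.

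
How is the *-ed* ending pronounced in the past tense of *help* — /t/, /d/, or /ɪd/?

/t/

The stem *help* ends in a voiceless consonant other than /t/.
The -ed suffix is realized as /ɪd/ after /t, d/; as /t/ after other voiceless consonants; and as /d/ after other voiced sounds.
So -ed on *help* is pronounced /t/.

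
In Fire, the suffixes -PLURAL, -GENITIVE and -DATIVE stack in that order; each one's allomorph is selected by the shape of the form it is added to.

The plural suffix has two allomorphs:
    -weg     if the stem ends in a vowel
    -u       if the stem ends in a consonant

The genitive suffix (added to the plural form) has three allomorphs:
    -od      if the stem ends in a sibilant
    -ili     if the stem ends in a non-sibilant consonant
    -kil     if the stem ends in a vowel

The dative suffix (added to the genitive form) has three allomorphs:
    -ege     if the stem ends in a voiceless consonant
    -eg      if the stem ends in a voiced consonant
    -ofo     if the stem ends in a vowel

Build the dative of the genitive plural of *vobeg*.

vobegukileg

Since the final sound of *vobeg* is /g/ (a consonant), it takes -u, giving *vobegu*.
The plural form *vobegu*: final sound = /u/, a vowel → -kil → *vobegukil*.
The genitive form *vobegukil*: final sound = /l/, a voiced consonant → -eg → *vobegukileg*.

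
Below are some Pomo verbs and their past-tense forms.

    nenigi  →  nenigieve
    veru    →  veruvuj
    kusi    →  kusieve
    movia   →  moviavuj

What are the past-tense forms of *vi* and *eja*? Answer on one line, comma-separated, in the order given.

Looking at the last vowel of each stem: -eve when the last vowel of the stem is a front vowel (*nenigi*, *kusi*); -vuj when the last vowel of the stem is a back vowel (*veru*, *movia*).
Since the last vowel of *vi* is /i/ (a front vowel), it takes -eve, giving *vieve*.
*eja*: last vowel = /a/, a back vowel → -vuj → *ejavuj*.

vieve, ejavuj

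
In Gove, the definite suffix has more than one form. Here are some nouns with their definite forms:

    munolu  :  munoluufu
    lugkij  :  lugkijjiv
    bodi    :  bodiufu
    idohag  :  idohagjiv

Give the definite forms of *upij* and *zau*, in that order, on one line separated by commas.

The pattern is consonant vs. vowel: -jiv when the stem ends in a consonant (*lugkij*, *idohag*); -ufu when the stem ends in a vowel (*munolu*, *bodi*).
*upij*: final sound = /j/, a consonant → -jiv → *upijjiv*.
Since the final sound of *zau* is /u/ (a vowel), it takes -ufu, giving *zauufu*.

upijjiv, zauufu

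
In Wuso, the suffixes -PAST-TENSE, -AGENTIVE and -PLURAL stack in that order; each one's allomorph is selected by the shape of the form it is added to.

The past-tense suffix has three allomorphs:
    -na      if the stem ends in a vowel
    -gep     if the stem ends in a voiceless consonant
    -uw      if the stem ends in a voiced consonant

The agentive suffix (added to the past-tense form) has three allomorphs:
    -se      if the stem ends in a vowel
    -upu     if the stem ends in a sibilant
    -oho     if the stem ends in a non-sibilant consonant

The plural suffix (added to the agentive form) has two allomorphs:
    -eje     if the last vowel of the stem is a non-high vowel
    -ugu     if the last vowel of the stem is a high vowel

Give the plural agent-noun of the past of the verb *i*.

*i*: final sound = /i/, a vowel → -na → *ina*.
The past-tense form *ina*: final sound = /a/, a vowel → -se → *inase*.
The agentive form *inase*: last vowel = /e/, a non-high vowel → -eje → *inaseeje*.

inaseeje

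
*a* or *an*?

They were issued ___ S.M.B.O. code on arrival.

The indefinite article is chosen by the initial *sound* of the following word, not its spelling.
The initialism *S.M.B.O.* is read letter by letter; the first letter, S, is pronounced /ɛs/, which begins with a vowel sound.
So the article is *an*: They were issued an S.M.B.O. code on arrival.

an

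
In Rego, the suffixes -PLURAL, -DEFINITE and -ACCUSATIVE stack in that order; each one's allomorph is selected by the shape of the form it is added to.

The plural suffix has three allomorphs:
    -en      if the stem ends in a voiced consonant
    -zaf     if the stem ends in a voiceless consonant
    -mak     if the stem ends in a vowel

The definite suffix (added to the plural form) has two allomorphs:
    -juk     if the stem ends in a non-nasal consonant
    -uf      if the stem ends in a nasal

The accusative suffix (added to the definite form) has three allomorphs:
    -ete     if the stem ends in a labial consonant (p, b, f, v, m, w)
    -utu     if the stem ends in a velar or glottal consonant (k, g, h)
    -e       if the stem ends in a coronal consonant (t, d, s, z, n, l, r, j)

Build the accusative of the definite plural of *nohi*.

nohimakjukutu

*nohi*: final sound = /i/, a vowel → -mak → *nohimak*.
The final consonant of the plural form *nohimak* is /k/, which is non-nasal, so the definite suffix is -juk, giving *nohimakjuk*.
The definite form *nohimakjuk* — final consonant /k/ (velar/glottal) → -utu → *nohimakjukutu*.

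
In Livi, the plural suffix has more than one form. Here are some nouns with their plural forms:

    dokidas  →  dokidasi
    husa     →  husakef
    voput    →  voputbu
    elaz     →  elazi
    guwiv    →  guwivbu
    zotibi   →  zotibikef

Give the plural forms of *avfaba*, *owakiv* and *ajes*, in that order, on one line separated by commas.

avfabakef, owakivbu, ajesi

The pattern is sibilance of the final sound: -i when the stem ends in a sibilant (*dokidas*, *elaz*); -bu when the stem ends in a non-sibilant consonant (*voput*, *guwiv*); -kef when the stem ends in a vowel (*husa*, *zotibi*).
*avfaba* — final sound /a/ (a vowel) → -kef → *avfabakef*.
*owakiv* — final sound /v/ (a non-sibilant consonant) → -bu → *owakivbu*.
*ajes* — final sound /s/ (a sibilant) → -i → *ajesi*.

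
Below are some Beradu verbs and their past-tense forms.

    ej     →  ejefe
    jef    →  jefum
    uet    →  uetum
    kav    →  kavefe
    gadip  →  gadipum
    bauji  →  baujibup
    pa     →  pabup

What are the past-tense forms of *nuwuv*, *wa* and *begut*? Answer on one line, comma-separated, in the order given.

Looking at the final sound of each stem: -um when the stem ends in a voiceless consonant (*jef*, *uet*, *gadip*); -efe when the stem ends in a voiced consonant (*ej*, *kav*); -bup when the stem ends in a vowel (*bauji*, *pa*).
*nuwuv* — final sound /v/ (a voiced consonant) → -efe → *nuwuvefe*.
Since the final sound of *wa* is /a/ (a vowel), it takes -bup, giving *wabup*.
*begut* — final sound /t/ (a voiceless consonant) → -um → *begutum*.

nuwuvefe, wabup, begutum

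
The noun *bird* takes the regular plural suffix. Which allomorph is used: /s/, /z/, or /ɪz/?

/z/

The stem *bird* ends in a voiced non-sibilant sound.
The plural suffix surfaces as /ɪz/ after sibilants, /s/ after other voiceless consonants, and /z/ after other voiced sounds.
So the plural -s on *bird* is pronounced /z/.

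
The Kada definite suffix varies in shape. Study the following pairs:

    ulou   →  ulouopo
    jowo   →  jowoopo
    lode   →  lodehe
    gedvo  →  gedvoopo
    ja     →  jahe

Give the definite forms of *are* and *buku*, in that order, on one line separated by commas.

The pattern is rounding harmony: -opo when the last vowel of the stem is a rounded vowel (*ulou*, *jowo*, *gedvo*); -he when the last vowel of the stem is an unrounded vowel (*lode*, *ja*).
Since the last vowel of *are* is /e/ (an unrounded vowel), it takes -he, giving *arehe*.
*buku*: last vowel = /u/, a rounded vowel → -opo → *bukuopo*.

arehe, bukuopo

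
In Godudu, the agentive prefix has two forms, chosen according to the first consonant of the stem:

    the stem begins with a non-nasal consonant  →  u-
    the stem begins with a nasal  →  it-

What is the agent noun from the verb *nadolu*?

*nadolu*: first consonant = /n/, a nasal → it- → *itnadolu*.

itnadolu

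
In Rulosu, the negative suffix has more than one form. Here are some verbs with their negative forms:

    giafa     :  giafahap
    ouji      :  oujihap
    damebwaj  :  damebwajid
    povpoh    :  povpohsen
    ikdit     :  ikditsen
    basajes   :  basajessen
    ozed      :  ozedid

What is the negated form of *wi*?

wihap

Looking at the final sound of each stem: -sen when the stem ends in a voiceless consonant (*povpoh*, *ikdit*, *basajes*); -id when the stem ends in a voiced consonant (*damebwaj*, *ozed*); -hap when the stem ends in a vowel (*giafa*, *ouji*).
Since the final sound of *wi* is /i/ (a vowel), it takes -hap, giving *wihap*.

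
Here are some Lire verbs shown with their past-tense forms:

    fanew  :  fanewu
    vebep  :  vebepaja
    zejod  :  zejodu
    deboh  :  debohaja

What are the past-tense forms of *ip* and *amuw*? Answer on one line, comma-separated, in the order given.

ipaja, amuwu

Looking at the final consonant of each stem: -aja when the stem ends in a voiceless consonant (*vebep*, *deboh*); -u when the stem ends in a voiced consonant (*fanew*, *zejod*).
*ip*: final consonant = /p/, voiceless → -aja → *ipaja*.
*amuw* — final consonant /w/ (voiced) → -u → *amuwu*.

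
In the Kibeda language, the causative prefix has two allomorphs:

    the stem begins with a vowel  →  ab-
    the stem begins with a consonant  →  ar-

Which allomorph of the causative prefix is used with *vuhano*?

*vuhano* — first sound /v/ (a consonant) → ar-.

ar-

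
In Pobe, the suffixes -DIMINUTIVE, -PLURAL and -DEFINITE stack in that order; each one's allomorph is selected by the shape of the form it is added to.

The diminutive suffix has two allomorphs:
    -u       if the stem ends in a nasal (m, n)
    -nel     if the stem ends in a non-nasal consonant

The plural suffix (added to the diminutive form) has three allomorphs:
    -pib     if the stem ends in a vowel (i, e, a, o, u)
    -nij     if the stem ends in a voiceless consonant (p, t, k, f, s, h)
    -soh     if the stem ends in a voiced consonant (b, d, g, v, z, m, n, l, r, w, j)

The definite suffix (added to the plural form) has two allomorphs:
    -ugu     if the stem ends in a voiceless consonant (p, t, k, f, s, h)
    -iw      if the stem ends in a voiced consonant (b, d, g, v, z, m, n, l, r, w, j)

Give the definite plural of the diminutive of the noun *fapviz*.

The final consonant of *fapviz* is /z/, which is non-nasal, so the diminutive suffix is -nel, giving *fapviznel*.
The diminutive form *fapviznel*: final sound = /l/, a voiced consonant → -soh → *fapviznelsoh*.
The final consonant of the plural form *fapviznelsoh* is /h/, which is voiceless, so the definite suffix is -ugu, giving *fapviznelsohugu*.

fapviznelsohugu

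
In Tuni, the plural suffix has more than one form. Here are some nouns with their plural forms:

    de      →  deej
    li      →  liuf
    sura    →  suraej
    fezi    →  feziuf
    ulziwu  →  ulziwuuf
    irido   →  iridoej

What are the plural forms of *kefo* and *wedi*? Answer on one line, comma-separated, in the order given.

kefoej, wediuf

The alternation tracks the last vowel of the stem — -uf when the last vowel of the stem is a high vowel (*li*, *fezi*, *ulziwu*); -ej when the last vowel of the stem is a non-high vowel (*de*, *sura*, *irido*).
The last vowel of *kefo* is /o/, which is a non-high vowel, so the suffix is -ej, giving *kefoej*.
*wedi*: last vowel = /i/, a high vowel → -uf → *wediuf*.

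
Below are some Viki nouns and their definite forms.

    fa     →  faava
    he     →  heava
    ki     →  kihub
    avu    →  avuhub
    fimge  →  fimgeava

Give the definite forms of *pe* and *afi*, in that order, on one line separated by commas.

peava, afihub

The alternation tracks the last vowel of the stem — -hub when the last vowel of the stem is a high vowel (*ki*, *avu*); -ava when the last vowel of the stem is a non-high vowel (*fa*, *he*, *fimge*).
Since the last vowel of *pe* is /e/ (a non-high vowel), it takes -ava, giving *peava*.
The last vowel of *afi* is /i/, which is a high vowel, so the suffix is -hub, giving *afihub*.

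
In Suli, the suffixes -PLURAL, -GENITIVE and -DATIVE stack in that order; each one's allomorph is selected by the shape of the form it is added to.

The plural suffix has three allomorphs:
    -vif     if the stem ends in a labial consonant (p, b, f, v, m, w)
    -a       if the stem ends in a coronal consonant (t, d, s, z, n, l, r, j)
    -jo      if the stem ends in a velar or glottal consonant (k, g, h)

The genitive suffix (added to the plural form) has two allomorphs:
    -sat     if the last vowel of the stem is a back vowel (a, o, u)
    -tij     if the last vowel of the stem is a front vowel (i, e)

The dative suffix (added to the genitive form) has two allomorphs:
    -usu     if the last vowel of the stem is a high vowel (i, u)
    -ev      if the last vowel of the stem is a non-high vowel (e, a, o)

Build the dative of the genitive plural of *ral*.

*ral* — final consonant /l/ (coronal) → -a → *rala*.
The last vowel of the plural form *rala* is /a/, which is a back vowel, so the genitive suffix is -sat, giving *ralasat*.
Since the last vowel of the genitive form *ralasat* is /a/ (a non-high vowel), it takes -ev, giving *ralasatev*.

ralasatev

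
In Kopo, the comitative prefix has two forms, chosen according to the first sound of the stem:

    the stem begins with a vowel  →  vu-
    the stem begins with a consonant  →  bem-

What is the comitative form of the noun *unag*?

vuunag

Since the first sound of *unag* is /u/ (a vowel), it takes vu-, giving *vuunag*.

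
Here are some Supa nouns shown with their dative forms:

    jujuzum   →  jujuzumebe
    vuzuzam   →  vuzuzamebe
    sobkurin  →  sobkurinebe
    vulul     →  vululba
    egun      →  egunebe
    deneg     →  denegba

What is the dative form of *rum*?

Looking at the final consonant of each stem: -ebe when the stem ends in a nasal (*jujuzum*, *vuzuzam*, *sobkurin*, *egun*); -ba when the stem ends in a non-nasal consonant (*vulul*, *deneg*).
Since the final consonant of *rum* is /m/ (a nasal), it takes -ebe, giving *rumebe*.

rumebe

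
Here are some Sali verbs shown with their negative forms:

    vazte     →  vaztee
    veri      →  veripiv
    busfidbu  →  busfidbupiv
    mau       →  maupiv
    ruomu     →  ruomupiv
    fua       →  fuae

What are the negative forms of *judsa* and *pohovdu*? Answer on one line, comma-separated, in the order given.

judsae, pohovdupiv

Looking at the last vowel of each stem: -piv when the last vowel of the stem is a high vowel (*veri*, *busfidbu*, *mau*, *ruomu*); -e when the last vowel of the stem is a non-high vowel (*vazte*, *fua*).
*judsa* — last vowel /a/ (a non-high vowel) → -e → *judsae*.
*pohovdu*: last vowel = /u/, a high vowel → -piv → *pohovdupiv*.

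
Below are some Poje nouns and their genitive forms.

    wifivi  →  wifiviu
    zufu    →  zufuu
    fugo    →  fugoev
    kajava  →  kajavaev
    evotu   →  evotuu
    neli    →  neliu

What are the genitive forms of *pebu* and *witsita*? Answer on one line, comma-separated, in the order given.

Looking at the last vowel of each stem: -u when the last vowel of the stem is a high vowel (*wifivi*, *zufu*, *evotu*, *neli*); -ev when the last vowel of the stem is a non-high vowel (*fugo*, *kajava*).
*pebu* — last vowel /u/ (a high vowel) → -u → *pebuu*.
The last vowel of *witsita* is /a/, which is a non-high vowel, so the suffix is -ev, giving *witsitaev*.

pebuu, witsitaev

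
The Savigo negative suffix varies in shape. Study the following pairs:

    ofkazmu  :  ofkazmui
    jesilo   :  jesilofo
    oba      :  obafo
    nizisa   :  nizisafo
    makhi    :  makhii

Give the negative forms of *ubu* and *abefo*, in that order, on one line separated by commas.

ubui, abefofo

The pattern is height harmony: -i when the last vowel of the stem is a high vowel (*ofkazmu*, *makhi*); -fo when the last vowel of the stem is a non-high vowel (*jesilo*, *oba*, *nizisa*).
*ubu* — last vowel /u/ (a high vowel) → -i → *ubui*.
*abefo* — last vowel /o/ (a non-high vowel) → -fo → *abefofo*.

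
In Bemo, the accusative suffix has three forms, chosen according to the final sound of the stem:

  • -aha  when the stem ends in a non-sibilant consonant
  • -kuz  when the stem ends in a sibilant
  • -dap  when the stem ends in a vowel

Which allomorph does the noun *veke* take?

*veke* — final sound /e/ (a vowel) → -dap.

-dap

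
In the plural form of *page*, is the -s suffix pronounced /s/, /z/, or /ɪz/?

The stem *page* ends in a sibilant (/s, z, ʃ, ʒ, tʃ, dʒ/).
The plural suffix surfaces as /ɪz/ after sibilants, /s/ after other voiceless consonants, and /z/ after other voiced sounds.
So the plural -s on *page* is pronounced /ɪz/.

/ɪz/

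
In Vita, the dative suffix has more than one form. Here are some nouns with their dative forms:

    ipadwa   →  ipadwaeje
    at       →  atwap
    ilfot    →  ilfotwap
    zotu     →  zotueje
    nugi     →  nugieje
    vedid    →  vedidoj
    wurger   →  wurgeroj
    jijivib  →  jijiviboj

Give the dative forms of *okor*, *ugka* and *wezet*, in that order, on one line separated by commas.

okoroj, ugkaeje, wezetwap

The suffix is conditioned by the final sound: -wap when the stem ends in a voiceless consonant (*at*, *ilfot*); -oj when the stem ends in a voiced consonant (*vedid*, *wurger*, *jijivib*); -eje when the stem ends in a vowel (*ipadwa*, *zotu*, *nugi*).
The final sound of *okor* is /r/, which is a voiced consonant, so the suffix is -oj, giving *okoroj*.
*ugka* — final sound /a/ (a vowel) → -eje → *ugkaeje*.
*wezet*: final sound = /t/, a voiceless consonant → -wap → *wezetwap*.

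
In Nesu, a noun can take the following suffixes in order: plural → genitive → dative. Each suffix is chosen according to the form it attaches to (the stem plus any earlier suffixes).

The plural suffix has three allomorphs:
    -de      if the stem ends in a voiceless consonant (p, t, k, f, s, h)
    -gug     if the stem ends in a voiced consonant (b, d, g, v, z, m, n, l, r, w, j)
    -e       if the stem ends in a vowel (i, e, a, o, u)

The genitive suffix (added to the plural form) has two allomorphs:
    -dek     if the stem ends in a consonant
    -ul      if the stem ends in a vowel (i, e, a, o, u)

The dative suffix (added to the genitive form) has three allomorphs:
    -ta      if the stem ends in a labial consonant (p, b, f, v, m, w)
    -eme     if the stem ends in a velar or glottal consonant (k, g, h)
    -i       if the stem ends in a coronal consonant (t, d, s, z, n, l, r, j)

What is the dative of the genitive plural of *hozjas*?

hozjasdeuli

*hozjas*: final sound = /s/, a voiceless consonant → -de → *hozjasde*.
The final sound of the plural form *hozjasde* is /e/, which is a vowel, so the genitive suffix is -ul, giving *hozjasdeul*.
Since the final consonant of the genitive form *hozjasdeul* is /l/ (coronal), it takes -i, giving *hozjasdeuli*.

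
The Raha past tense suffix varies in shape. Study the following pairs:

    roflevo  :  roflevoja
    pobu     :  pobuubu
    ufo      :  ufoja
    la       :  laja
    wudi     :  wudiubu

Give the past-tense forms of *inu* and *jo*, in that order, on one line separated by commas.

The alternation tracks the last vowel of the stem — -ubu when the last vowel of the stem is a high vowel (*pobu*, *wudi*); -ja when the last vowel of the stem is a non-high vowel (*roflevo*, *ufo*, *la*).
Since the last vowel of *inu* is /u/ (a high vowel), it takes -ubu, giving *inuubu*.
The last vowel of *jo* is /o/, which is a non-high vowel, so the suffix is -ja, giving *joja*.

inuubu, joja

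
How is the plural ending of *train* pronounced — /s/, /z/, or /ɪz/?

The stem *train* ends in a voiced non-sibilant sound.
The plural suffix surfaces as /ɪz/ after sibilants, /s/ after other voiceless consonants, and /z/ after other voiced sounds.
So the plural -s on *train* is pronounced /z/.

/z/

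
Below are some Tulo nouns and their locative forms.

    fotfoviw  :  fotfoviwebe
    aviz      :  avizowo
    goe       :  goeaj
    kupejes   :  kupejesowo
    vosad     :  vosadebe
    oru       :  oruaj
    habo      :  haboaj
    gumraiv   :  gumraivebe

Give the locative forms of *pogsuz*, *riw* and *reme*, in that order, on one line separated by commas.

The suffix is conditioned by the final sound: -owo when the stem ends in a sibilant (*aviz*, *kupejes*); -ebe when the stem ends in a non-sibilant consonant (*fotfoviw*, *vosad*, *gumraiv*); -aj when the stem ends in a vowel (*goe*, *oru*, *habo*).
*pogsuz* — final sound /z/ (a sibilant) → -owo → *pogsuzowo*.
*riw*: final sound = /w/, a non-sibilant consonant → -ebe → *riwebe*.
*reme* — final sound /e/ (a vowel) → -aj → *remeaj*.

pogsuzowo, riwebe, remeaj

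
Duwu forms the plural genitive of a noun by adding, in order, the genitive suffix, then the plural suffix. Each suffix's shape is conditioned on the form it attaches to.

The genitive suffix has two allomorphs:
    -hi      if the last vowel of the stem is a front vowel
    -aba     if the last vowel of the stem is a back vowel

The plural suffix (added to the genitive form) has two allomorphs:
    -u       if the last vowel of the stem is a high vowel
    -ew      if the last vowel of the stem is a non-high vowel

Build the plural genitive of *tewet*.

tewethiu

*tewet*: last vowel = /e/, a front vowel → -hi → *tewethi*.
The last vowel of the genitive form *tewethi* is /i/, which is a high vowel, so the plural suffix is -u, giving *tewethiu*.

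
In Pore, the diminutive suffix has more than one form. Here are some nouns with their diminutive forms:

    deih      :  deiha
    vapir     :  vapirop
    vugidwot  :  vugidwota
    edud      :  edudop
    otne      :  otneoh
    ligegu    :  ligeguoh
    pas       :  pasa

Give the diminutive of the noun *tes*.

The suffix is conditioned by the final sound: -a when the stem ends in a voiceless consonant (*deih*, *vugidwot*, *pas*); -op when the stem ends in a voiced consonant (*vapir*, *edud*); -oh when the stem ends in a vowel (*otne*, *ligegu*).
The final sound of *tes* is /s/, which is a voiceless consonant, so the suffix is -a, giving *tesa*.

tesa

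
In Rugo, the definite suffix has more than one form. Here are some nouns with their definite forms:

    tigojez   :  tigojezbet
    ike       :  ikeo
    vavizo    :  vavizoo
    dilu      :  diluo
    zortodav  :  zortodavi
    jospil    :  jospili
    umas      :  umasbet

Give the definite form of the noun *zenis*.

The pattern is sibilance of the final sound: -bet when the stem ends in a sibilant (*tigojez*, *umas*); -i when the stem ends in a non-sibilant consonant (*zortodav*, *jospil*); -o when the stem ends in a vowel (*ike*, *vavizo*, *dilu*).
The final sound of *zenis* is /s/, which is a sibilant, so the suffix is -bet, giving *zenisbet*.

zenisbet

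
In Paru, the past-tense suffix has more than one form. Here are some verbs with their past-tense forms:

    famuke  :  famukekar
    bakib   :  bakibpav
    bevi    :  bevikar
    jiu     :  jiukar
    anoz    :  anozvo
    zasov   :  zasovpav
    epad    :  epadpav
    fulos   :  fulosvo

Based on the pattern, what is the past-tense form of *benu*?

Looking at the final sound of each stem: -vo when the stem ends in a sibilant (*anoz*, *fulos*); -pav when the stem ends in a non-sibilant consonant (*bakib*, *zasov*, *epad*); -kar when the stem ends in a vowel (*famuke*, *bevi*, *jiu*).
*benu* — final sound /u/ (a vowel) → -kar → *benukar*.

benukar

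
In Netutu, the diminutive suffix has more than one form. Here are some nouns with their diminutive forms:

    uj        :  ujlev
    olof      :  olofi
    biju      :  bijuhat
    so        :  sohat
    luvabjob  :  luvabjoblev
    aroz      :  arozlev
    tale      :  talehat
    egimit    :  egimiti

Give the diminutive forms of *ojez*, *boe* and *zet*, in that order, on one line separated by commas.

The pattern is voicing of the final sound: -i when the stem ends in a voiceless consonant (*olof*, *egimit*); -lev when the stem ends in a voiced consonant (*uj*, *luvabjob*, *aroz*); -hat when the stem ends in a vowel (*biju*, *so*, *tale*).
*ojez*: final sound = /z/, a voiced consonant → -lev → *ojezlev*.
The final sound of *boe* is /e/, which is a vowel, so the suffix is -hat, giving *boehat*.
The final sound of *zet* is /t/, which is a voiceless consonant, so the suffix is -i, giving *zeti*.

ojezlev, boehat, zeti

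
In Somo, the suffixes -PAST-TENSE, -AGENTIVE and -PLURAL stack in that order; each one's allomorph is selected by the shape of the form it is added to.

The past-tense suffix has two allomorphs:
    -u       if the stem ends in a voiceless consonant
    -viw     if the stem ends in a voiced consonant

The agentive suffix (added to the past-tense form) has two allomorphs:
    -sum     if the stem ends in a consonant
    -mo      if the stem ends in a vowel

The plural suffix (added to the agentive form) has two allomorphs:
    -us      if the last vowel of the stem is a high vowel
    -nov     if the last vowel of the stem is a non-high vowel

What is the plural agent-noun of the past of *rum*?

*rum*: final consonant = /m/, voiced → -viw → *rumviw*.
Since the final sound of the past-tense form *rumviw* is /w/ (a consonant), it takes -sum, giving *rumviwsum*.
The last vowel of the agentive form *rumviwsum* is /u/, which is a high vowel, so the plural suffix is -us, giving *rumviwsumus*.

rumviwsumus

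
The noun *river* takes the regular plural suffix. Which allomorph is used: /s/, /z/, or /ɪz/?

/z/

The stem *river* ends in a voiced non-sibilant sound.
The plural suffix surfaces as /ɪz/ after sibilants, /s/ after other voiceless consonants, and /z/ after other voiced sounds.
So the plural -s on *river* is pronounced /z/.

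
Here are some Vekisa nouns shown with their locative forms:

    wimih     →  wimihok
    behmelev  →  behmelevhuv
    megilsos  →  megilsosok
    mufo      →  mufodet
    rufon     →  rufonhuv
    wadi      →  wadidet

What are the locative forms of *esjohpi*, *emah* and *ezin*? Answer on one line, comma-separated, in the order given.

Looking at the final sound of each stem: -ok when the stem ends in a voiceless consonant (*wimih*, *megilsos*); -huv when the stem ends in a voiced consonant (*behmelev*, *rufon*); -det when the stem ends in a vowel (*mufo*, *wadi*).
The final sound of *esjohpi* is /i/, which is a vowel, so the suffix is -det, giving *esjohpidet*.
Since the final sound of *emah* is /h/ (a voiceless consonant), it takes -ok, giving *emahok*.
The final sound of *ezin* is /n/, which is a voiced consonant, so the suffix is -huv, giving *ezinhuv*.

esjohpidet, emahok, ezinhuv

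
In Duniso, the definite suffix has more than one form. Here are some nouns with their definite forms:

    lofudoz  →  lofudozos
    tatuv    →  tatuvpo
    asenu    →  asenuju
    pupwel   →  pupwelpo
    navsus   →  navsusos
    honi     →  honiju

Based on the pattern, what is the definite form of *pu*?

puju

The alternation tracks the final sound of the stem — -os when the stem ends in a sibilant (*lofudoz*, *navsus*); -po when the stem ends in a non-sibilant consonant (*tatuv*, *pupwel*); -ju when the stem ends in a vowel (*asenu*, *honi*).
*pu* — final sound /u/ (a vowel) → -ju → *puju*.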